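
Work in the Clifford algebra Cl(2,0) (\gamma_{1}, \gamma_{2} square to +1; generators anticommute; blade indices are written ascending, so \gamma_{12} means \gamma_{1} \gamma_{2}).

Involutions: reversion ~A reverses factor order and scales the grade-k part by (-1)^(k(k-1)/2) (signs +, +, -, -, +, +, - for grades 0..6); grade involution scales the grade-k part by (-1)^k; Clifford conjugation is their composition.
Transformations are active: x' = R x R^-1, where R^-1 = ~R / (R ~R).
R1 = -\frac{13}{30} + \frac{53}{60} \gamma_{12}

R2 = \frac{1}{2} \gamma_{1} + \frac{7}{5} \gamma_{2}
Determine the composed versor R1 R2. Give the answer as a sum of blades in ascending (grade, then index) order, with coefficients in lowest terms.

Distribute over the terms of R1 (each basis-blade product reordered to ascending indices, repeated generators contracted through their squares):
(-\frac{13}{30}) R2 = -\frac{13}{60} \gamma_{1} - \frac{91}{150} \gamma_{2}
(\frac{53}{60} \gamma_{12}) R2 = \frac{371}{300} \gamma_{1} - \frac{53}{120} \gamma_{2}
Summing the partial products and collecting blades:
Answer: \frac{51}{50} \gamma_{1} - \frac{629}{600} \gamma_{2}


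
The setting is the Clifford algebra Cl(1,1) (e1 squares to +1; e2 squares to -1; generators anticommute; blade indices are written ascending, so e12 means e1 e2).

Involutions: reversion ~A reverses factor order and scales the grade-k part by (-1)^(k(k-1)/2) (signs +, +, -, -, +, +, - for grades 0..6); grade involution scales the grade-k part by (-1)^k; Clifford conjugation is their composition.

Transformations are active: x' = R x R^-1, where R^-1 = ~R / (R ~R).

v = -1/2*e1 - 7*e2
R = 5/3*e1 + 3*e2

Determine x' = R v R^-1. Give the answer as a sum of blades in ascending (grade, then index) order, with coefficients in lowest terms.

~R = 5/3*e1 + 3*e2, and R ~R = -56/9, so R^-1 = ~R / (-56/9).
R v = 121/6 - 61/6*e12
Answer: -577/56*e1 - 697/56*e2


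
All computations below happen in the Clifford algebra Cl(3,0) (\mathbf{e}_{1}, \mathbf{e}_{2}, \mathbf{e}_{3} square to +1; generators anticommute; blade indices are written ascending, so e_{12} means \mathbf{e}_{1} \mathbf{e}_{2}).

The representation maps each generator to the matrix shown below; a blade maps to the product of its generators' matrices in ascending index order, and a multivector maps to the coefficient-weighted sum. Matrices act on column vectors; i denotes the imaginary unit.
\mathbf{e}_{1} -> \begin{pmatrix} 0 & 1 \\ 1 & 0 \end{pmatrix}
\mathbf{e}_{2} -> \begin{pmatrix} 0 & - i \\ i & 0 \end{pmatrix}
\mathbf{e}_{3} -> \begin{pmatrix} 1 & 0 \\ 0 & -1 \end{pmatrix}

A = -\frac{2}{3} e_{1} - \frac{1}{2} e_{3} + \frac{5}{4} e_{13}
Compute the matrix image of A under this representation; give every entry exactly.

Bivector images (products of the table entries): rho(e_{13}) = rho(\mathbf{e}_{1})rho(\mathbf{e}_{3}) = \begin{pmatrix} 0 & -1 \\ 1 & 0 \end{pmatrix}.
M = (-\frac{2}{3})*rho(e_{1}) + (-\frac{1}{2})*rho(e_{3}) + (\frac{5}{4})*rho(e_{13}), summed entrywise:
Answer: \begin{pmatrix} - \frac{1}{2} & - \frac{23}{12} \\ \frac{7}{12} & \frac{1}{2} \end{pmatrix}


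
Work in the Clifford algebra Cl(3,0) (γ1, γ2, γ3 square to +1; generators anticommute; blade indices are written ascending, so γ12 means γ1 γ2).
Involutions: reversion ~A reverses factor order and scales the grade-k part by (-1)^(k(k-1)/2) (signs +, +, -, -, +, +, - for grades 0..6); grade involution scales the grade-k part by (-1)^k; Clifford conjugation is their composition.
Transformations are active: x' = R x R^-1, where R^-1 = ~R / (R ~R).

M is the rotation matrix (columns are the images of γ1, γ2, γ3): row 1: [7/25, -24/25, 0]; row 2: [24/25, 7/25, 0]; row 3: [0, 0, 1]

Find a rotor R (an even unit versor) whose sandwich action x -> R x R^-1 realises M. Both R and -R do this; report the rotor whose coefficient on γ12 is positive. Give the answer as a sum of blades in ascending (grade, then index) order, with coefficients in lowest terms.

Method: write R = a + b12*γ12 + b13*γ13 + b23*γ23 with a^2 + b12^2 + b13^2 + b23^2 = 1 (so R^-1 = ~R). Expanding the columns R e_j ~R gives tr M = 4a^2 - 1 and, from the antisymmetric part, M21 - M12 = -4a*b12, M13 - M31 = 4a*b13, M32 - M23 = -4a*b23.
Here tr M = 39/25, so a^2 = (1 + tr M)/4 = 16/25 and a = ±4/5. Taking a = 4/5: M21 - M12 = 48/25, M13 - M31 = 0, M32 - M23 = 0, giving b12 = -3/5, b13 = 0, b23 = 0, i.e. R = 4/5 - 3/5*γ12.
Its γ12 coefficient is negative, so report the other preimage -R.
Answer: -4/5 + 3/5*γ12. Uniqueness: Spin(3) -> SO(3) maps R and -R to the same rotation of trace 39/25; fixing the sign of the γ12 coefficient removes the ambiguity.


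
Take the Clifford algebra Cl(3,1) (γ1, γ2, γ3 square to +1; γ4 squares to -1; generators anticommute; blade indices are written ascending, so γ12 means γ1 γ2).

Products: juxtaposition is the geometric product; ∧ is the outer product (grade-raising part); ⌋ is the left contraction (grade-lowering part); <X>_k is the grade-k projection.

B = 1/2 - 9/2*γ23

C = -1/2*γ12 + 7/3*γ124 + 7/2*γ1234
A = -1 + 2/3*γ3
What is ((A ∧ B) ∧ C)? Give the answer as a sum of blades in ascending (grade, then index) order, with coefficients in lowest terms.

step 1: -1/2 + 1/3*γ3 + 9/2*γ23
step 2: 1/4*γ12 - 1/6*γ123 - 7/6*γ124 - 35/36*γ1234
Answer: 1/4*γ12 - 1/6*γ123 - 7/6*γ124 - 35/36*γ1234


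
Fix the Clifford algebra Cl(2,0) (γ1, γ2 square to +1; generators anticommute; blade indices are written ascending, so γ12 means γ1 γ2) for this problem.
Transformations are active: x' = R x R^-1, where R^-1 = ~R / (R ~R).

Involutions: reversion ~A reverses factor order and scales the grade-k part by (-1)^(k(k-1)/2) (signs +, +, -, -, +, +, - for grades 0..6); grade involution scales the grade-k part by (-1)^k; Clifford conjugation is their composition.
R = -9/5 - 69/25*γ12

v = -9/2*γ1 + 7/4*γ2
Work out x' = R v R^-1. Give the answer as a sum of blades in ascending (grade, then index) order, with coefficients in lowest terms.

~R = -9/5 + 69/25*γ12, and R ~R = 6786/625, so R^-1 = ~R / (6786/625).
R v = 327/100*γ1 - 1557/100*γ2
Answer: 5151/1508*γ1 + 2573/754*γ2


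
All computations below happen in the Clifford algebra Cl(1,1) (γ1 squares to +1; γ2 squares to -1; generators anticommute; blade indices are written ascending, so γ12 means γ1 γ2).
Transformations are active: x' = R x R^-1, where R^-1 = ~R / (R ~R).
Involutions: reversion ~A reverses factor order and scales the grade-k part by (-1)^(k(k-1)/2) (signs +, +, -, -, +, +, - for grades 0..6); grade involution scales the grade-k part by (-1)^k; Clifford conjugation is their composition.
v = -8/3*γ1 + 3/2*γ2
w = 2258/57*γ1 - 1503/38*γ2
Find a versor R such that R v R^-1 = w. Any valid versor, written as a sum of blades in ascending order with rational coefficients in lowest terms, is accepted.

Here q(v) = q(w) = 175/36; the classical choice R = v + w = 702/19*γ1 - 723/19*γ2 then realises v -> w under the sandwich.
Answer: 702/19*γ1 - 723/19*γ2


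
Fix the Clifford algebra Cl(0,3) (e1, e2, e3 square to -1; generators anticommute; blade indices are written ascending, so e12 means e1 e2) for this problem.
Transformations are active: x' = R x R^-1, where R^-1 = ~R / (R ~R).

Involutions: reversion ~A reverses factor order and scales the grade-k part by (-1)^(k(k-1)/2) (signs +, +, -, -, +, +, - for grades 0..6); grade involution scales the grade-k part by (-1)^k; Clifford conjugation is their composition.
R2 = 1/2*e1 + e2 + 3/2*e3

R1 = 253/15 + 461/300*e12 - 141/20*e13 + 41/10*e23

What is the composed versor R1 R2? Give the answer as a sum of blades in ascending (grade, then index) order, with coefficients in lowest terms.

Distribute over the terms of R2 (each basis-blade product reordered to ascending indices, repeated generators contracted through their squares):
R1 (1/2*e1) = 253/30*e1 + 461/600*e2 - 141/40*e3 + 41/20*e123
R1 (e2) = -461/300*e1 + 253/15*e2 + 41/10*e3 + 141/20*e123
R1 (3/2*e3) = 423/40*e1 - 123/20*e2 + 253/10*e3 + 461/200*e123
Summing the partial products and collecting blades:
Answer: 10483/600*e1 + 2297/200*e2 + 207/8*e3 + 2281/200*e123


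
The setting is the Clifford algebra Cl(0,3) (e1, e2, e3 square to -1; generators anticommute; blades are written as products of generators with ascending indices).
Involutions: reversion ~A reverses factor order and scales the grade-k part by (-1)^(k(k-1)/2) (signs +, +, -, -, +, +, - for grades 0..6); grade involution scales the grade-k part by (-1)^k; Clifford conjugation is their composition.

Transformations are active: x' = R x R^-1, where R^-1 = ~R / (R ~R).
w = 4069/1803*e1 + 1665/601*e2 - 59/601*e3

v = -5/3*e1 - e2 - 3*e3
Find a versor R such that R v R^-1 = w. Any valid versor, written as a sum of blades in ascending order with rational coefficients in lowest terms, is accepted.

Reasoning: v^2 = w^2 = -115/9 since conjugation preserves the quadratic form; R = v + w = 1064/1803*e1 + 1064/601*e2 - 1862/601*e3 is then valid when invertible, keeping its own part and reversing (v - w)/2.
Answer: 1064/1803*e1 + 1064/601*e2 - 1862/601*e3


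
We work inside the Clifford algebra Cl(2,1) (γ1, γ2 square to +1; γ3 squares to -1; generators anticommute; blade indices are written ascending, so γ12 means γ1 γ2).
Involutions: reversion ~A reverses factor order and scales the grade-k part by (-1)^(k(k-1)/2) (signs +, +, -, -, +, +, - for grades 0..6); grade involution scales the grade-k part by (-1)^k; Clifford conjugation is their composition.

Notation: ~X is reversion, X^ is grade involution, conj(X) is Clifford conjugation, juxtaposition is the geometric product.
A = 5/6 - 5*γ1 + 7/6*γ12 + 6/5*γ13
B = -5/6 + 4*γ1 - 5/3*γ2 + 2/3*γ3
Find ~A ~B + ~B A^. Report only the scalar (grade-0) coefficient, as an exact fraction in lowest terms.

first term: -745/36 + 461/45*γ1 + 59/18*γ2 + 241/45*γ3 + 335/36*γ12 - 7/3*γ13 - 25/9*γ123
second term: 695/36 + 86/45*γ1 + 59/18*γ2 + 241/45*γ3 + 265/36*γ12 - 13/3*γ13 + 25/9*γ123
Answer: -25/18


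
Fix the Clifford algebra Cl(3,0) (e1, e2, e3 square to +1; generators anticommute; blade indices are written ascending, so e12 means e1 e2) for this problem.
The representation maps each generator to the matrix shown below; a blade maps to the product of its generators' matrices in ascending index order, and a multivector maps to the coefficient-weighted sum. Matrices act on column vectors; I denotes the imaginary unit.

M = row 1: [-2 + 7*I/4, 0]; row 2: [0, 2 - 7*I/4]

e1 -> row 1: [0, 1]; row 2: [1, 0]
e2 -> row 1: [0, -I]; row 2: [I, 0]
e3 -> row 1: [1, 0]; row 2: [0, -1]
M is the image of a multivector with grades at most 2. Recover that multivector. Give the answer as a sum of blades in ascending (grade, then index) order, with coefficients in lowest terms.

Method: 1, rho(e1), rho(e2), rho(e3) form a trace-orthogonal basis of the 2x2 complex matrices (tr(X Y) = 2 if X = Y, else 0), so M = m0*1 + m1*rho(e1) + m2*rho(e2) + m3*rho(e3) with m0 = tr(M)/2 = 0, m1 = tr(M rho(e1))/2 = 0, m2 = tr(M rho(e2))/2 = 0, m3 = tr(M rho(e3))/2 = -2 + 7*I/4.
Multiplying table entries, the bivector images are rho(e12) = I*rho(e3), rho(e13) = -I*rho(e2), rho(e23) = I*rho(e1); with real blade coefficients the real parts of m0..m3 are the coefficients of 1, e1, e2, e3 and the imaginary parts give the bivectors (e23: Im m1, e13: -Im m2, e12: Im m3).
Answer: -2*e3 + 7/4*e12


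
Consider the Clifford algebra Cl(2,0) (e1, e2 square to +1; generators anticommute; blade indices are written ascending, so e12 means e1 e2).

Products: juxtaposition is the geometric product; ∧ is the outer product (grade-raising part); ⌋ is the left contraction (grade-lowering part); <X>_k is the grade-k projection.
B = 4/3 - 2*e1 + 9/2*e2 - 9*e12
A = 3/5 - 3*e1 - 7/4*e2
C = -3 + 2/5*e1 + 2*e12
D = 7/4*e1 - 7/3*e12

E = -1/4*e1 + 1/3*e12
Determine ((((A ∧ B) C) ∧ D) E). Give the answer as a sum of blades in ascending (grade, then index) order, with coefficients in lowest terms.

step 1: 4/5 - 26/5*e1 + 11/30*e2 - 112/5*e12
step 2: 1008/25 + 1139/75*e1 - 127/50*e2 + 5149/75*e12
step 3: 1764/25*e1 - 17927/200*e12
step 4: 7343/600 + 889/800*e2
Answer: 7343/600 + 889/800*e2


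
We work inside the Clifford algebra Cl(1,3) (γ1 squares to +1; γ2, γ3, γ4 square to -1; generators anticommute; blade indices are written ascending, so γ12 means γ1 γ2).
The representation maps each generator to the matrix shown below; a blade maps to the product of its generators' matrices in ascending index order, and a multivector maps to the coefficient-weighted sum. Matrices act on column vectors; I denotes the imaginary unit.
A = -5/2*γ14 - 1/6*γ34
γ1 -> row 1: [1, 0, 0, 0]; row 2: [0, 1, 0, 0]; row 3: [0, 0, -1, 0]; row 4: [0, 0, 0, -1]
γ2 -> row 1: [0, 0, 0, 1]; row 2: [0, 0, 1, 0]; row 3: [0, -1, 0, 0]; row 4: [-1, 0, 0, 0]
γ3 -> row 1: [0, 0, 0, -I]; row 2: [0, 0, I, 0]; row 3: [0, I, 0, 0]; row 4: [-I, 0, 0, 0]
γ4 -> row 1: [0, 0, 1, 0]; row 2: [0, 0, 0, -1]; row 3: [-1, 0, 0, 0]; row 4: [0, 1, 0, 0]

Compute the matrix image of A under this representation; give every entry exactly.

Bivector images (products of the table entries): rho(γ14) = rho(γ1)rho(γ4) = row 1: [0, 0, 1, 0]; row 2: [0, 0, 0, -1]; row 3: [1, 0, 0, 0]; row 4: [0, -1, 0, 0]; rho(γ34) = rho(γ3)rho(γ4) = row 1: [0, -I, 0, 0]; row 2: [-I, 0, 0, 0]; row 3: [0, 0, 0, -I]; row 4: [0, 0, -I, 0].
M = (-5/2)*rho(γ14) + (-1/6)*rho(γ34), summed entrywise:
Answer: row 1: [0, I/6, -5/2, 0]; row 2: [I/6, 0, 0, 5/2]; row 3: [-5/2, 0, 0, I/6]; row 4: [0, 5/2, I/6, 0]


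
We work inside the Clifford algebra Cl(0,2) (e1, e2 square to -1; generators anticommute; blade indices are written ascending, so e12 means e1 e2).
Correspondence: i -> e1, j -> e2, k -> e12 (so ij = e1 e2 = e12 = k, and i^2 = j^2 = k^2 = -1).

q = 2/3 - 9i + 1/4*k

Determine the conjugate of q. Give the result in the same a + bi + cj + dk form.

In blades: q = 2/3 - 9*e1 + 1/4*e12.
Conjugation here is Clifford conjugation: the scalar is fixed and the grade-1 and grade-2 blades all flip sign, giving 2/3 + 9*e1 - 1/4*e12; translating back:
Answer: 2/3 + 9i - 1/4*k


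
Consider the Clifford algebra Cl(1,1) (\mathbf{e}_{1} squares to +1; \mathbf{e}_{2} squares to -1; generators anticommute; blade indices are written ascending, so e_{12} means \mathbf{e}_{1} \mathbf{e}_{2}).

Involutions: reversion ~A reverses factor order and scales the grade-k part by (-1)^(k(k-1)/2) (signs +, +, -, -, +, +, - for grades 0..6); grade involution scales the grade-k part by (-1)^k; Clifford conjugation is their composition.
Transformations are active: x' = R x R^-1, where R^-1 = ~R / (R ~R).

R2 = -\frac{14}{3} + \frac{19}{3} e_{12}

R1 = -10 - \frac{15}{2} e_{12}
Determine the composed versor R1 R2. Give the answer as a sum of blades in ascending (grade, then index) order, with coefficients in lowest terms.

Distribute over the terms of R1 (each basis-blade product reordered to ascending indices, repeated generators contracted through their squares):
(-10) R2 = \frac{140}{3} - \frac{190}{3} e_{12}
(-\frac{15}{2} e_{12}) R2 = -\frac{95}{2} + 35 e_{12}
Summing the partial products and collecting blades:
Answer: -\frac{5}{6} - \frac{85}{3} e_{12}


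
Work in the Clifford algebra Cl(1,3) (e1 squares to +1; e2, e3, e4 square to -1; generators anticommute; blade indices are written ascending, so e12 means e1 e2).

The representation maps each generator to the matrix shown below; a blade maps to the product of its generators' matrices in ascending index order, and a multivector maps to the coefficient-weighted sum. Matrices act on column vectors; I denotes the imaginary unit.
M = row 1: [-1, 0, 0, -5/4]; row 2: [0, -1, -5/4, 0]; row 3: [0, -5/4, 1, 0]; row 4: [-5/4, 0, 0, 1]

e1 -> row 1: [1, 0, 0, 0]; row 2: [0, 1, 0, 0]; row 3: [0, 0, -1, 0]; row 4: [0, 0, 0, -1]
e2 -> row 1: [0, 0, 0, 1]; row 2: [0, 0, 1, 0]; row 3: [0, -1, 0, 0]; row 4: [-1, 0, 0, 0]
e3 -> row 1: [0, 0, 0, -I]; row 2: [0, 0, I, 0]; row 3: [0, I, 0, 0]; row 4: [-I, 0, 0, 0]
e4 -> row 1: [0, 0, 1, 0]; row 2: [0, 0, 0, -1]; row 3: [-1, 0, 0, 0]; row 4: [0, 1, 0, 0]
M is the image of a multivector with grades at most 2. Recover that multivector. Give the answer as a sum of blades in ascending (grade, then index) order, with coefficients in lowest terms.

Method: the blade images are trace-orthogonal — tr(rho(e_A) rho(e_B)^-1) = 4 if A = B and 0 otherwise — and rho(e_A)^-1 = (e_A)^2 * rho(e_A) with (e_A)^2 = +1 or -1, so the coefficient of e_A in the preimage is (e_A)^2 * tr(M rho(e_A))/4.
Nonzero projections over blades of grade <= 2: e1: (e1)^2 = +1, tr(M rho(e1)) = -4, coefficient -1; e12: (e12)^2 = +1, tr(M rho(e12)) = -5, coefficient -5/4. Every other blade of grade <= 2 projects to 0.
Answer: -e1 - 5/4*e12


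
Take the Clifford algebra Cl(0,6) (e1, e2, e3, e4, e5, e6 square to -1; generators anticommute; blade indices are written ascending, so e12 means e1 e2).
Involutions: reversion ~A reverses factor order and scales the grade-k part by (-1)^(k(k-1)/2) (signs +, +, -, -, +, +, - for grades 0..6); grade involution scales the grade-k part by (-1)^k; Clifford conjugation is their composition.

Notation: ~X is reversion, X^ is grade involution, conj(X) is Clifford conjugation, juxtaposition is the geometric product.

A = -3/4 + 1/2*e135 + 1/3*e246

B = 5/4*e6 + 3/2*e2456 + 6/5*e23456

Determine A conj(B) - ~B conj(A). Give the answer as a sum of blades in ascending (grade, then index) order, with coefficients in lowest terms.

first term: -1/2*e5 + 15/16*e6 + 5/12*e24 + 2/5*e35 - 3/5*e1246 - 5/8*e1356 - 9/8*e2456 + 3/4*e12346 + 9/10*e23456
second term: 1/2*e5 - 15/16*e6 - 5/12*e24 - 2/5*e35 - 3/5*e1246 - 5/8*e1356 - 9/8*e2456 - 3/4*e12346 - 9/10*e23456
Answer: -e5 + 15/8*e6 + 5/6*e24 + 4/5*e35 + 3/2*e12346 + 9/5*e23456


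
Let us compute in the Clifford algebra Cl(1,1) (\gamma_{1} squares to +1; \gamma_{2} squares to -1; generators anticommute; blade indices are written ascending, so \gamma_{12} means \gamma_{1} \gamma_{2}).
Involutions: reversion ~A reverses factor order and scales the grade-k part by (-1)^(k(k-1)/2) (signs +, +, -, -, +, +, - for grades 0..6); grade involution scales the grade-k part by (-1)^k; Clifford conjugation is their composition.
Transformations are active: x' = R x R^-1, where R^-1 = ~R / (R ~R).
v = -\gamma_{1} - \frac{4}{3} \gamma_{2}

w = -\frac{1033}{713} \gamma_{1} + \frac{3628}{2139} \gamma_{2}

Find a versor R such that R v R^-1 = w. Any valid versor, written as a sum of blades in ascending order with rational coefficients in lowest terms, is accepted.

Since q(v) = q(w) = -\frac{7}{9}, the sum R = v + w = -\frac{1746}{713} \gamma_{1} + \frac{776}{2139} \gamma_{2} does the job whenever invertible.
Answer: -\frac{1746}{713} \gamma_{1} + \frac{776}{2139} \gamma_{2}


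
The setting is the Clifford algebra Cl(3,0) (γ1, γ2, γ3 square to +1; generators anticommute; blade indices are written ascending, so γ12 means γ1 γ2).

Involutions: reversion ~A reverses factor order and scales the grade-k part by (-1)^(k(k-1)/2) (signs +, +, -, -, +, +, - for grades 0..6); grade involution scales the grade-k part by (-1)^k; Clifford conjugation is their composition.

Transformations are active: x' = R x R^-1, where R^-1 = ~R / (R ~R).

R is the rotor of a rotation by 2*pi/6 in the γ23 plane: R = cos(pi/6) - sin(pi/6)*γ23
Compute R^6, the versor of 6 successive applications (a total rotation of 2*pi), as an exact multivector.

Half-angle bookkeeping: 6 applications in γ23 add up to rotor phase 6*pi/6 = pi, so R^6 = cos(pi) - sin(pi)*γ23.
cos(pi) = -1 and sin(pi) = 0, so R^6 = -1. The total rotation 2*pi is 1 full turn, so every vector returns to itself, yet the rotor is -1, on the OTHER sheet of the double cover (an odd number of 2*pi turns).
Answer: -1


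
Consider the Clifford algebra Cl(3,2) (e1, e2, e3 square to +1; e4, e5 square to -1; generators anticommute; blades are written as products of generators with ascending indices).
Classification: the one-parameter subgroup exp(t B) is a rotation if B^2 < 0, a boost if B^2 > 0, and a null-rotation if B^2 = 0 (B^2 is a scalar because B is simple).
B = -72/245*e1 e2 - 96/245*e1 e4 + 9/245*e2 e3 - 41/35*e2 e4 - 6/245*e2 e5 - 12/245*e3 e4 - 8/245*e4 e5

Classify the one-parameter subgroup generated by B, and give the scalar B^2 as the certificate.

B^2 term by term: the squares give (-72/245)^2*(e1 e2)^2 + (-96/245)^2*(e1 e4)^2 + (9/245)^2*(e2 e3)^2 + (-41/35)^2*(e2 e4)^2 + (-6/245)^2*(e2 e5)^2 + (-12/245)^2*(e3 e4)^2 + (-8/245)^2*(e4 e5)^2 = 5184/60025*(-1) + 9216/60025*(+1) + 81/60025*(-1) + 1681/1225*(+1) + 36/60025*(+1) + 144/60025*(+1) + 64/60025*(-1) = 36/25 (each basis 2-blade squares to minus the product of its generators' squares); cross terms between blades sharing an index anticommute and cancel; the commuting (index-disjoint) pairs give grade-4 terms 2*c*c'*(blade product), which cancel blade by blade — e1 e2 e3 e4: 1728/60025 - 1728/60025 = 0; e1 e2 e4 e5: 1152/60025 - 1152/60025 = 0; e2 e3 e4 e5: -144/60025 + 144/60025 = 0 — confirming B is simple. So B^2 = 36/25.
Answer: boost, certificate B^2 = 36/25. The class reads off the invariant scalar 36/25 directly.


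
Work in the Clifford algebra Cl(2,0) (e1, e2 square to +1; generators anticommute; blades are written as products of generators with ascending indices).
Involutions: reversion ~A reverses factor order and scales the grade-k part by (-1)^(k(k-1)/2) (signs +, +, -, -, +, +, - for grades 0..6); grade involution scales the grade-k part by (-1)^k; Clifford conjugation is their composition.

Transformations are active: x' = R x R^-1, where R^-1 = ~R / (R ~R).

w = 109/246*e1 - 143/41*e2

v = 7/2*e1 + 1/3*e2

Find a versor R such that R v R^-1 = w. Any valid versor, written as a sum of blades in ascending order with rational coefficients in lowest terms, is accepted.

Take R = v + w = 485/123*e1 - 388/123*e2. Because q(v) = q(w) = 445/36, conjugation by R sends v exactly to w.
Answer: 485/123*e1 - 388/123*e2


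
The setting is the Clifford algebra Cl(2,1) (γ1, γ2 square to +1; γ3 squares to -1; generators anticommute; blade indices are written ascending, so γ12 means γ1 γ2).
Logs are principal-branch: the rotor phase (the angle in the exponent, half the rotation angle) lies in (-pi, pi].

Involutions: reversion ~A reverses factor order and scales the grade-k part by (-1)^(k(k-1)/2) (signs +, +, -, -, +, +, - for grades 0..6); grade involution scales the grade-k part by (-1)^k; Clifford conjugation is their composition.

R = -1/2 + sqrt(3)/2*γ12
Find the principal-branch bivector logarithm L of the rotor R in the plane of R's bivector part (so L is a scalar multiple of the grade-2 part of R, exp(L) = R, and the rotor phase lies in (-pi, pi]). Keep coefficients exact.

The scalar part of R is -1/2, so the principal-branch rotor phase is pinned; divide the bivector part by its sine to get the unit plane — L is the phase times that plane.
Concretely: cos(phase) = -1/2 gives phase = ±2*pi/3, and since phase/sin(phase) is even the sign is immaterial: L = (phase/sin(phase)) * <R>_2 = (4*sqrt(3)*pi/9) * <R>_2.
Answer: 2*pi/3*γ12


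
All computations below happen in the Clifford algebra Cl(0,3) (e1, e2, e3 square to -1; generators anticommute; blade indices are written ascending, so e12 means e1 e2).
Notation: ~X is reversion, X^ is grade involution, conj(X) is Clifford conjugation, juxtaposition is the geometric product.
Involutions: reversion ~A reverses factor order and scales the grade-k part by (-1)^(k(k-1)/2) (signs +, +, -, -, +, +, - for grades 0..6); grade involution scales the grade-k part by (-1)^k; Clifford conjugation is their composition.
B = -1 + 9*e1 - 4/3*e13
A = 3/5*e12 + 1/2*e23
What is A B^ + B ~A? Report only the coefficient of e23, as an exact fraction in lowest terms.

first term: -27/5*e2 + 1/15*e12 - 13/10*e23 - 9/2*e123
second term: 27/5*e2 + 19/15*e12 - 3/10*e23 - 9/2*e123
Answer: -8/5


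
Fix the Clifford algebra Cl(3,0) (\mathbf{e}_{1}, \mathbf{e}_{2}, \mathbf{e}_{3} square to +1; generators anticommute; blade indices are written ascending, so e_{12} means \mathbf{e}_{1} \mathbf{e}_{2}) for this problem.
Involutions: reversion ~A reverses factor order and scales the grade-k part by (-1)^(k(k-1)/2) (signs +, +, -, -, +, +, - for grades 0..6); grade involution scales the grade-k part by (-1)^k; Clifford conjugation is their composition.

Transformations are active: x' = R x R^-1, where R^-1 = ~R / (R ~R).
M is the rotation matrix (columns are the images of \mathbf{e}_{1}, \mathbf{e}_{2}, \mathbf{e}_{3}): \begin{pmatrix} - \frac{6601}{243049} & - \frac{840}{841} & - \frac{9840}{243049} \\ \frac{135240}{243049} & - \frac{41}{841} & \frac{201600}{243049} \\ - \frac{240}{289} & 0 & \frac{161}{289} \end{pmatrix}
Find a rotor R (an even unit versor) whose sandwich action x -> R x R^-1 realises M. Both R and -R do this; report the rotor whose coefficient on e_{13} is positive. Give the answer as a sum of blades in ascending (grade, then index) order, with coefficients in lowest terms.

Method: write R = a + b12*e_{12} + b13*e_{13} + b23*e_{23} with a^2 + b12^2 + b13^2 + b23^2 = 1 (so R^-1 = ~R). Expanding the columns R e_j ~R gives tr M = 4a^2 - 1 and, from the antisymmetric part, M21 - M12 = -4a*b12, M13 - M31 = 4a*b13, M32 - M23 = -4a*b23.
Here tr M = \frac{116951}{243049}, so a^2 = (1 + tr M)/4 = \frac{90000}{243049} and a = ±\frac{300}{493}. Taking a = \frac{300}{493}: M21 - M12 = \frac{378000}{243049}, M13 - M31 = \frac{192000}{243049}, M32 - M23 = -\frac{201600}{243049}, giving b12 = -\frac{315}{493}, b13 = \frac{160}{493}, b23 = \frac{168}{493}, i.e. R = \frac{300}{493} - \frac{315}{493} e_{12} + \frac{160}{493} e_{13} + \frac{168}{493} e_{23}.
Its e_{13} coefficient is already positive.
Answer: \frac{300}{493} - \frac{315}{493} e_{12} + \frac{160}{493} e_{13} + \frac{168}{493} e_{23}. Uniqueness: Spin(3) -> SO(3) maps R and -R to the same rotation of trace \frac{116951}{243049}; fixing the sign of the e_{13} coefficient removes the ambiguity.


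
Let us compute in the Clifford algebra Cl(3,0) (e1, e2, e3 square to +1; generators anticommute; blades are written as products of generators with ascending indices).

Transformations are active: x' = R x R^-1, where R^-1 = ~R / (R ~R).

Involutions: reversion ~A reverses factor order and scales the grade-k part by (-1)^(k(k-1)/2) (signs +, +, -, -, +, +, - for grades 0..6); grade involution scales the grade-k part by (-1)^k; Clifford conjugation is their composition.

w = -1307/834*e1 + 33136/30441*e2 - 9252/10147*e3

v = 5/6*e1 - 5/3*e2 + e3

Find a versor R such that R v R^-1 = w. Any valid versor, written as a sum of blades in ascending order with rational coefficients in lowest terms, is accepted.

Equal squares first: v^2 = w^2 = 161/36. Then v + w = -102/139*e1 - 17599/30441*e2 + 895/10147*e3 is a versor taking v to w, provided it is invertible.
Answer: -102/139*e1 - 17599/30441*e2 + 895/10147*e3


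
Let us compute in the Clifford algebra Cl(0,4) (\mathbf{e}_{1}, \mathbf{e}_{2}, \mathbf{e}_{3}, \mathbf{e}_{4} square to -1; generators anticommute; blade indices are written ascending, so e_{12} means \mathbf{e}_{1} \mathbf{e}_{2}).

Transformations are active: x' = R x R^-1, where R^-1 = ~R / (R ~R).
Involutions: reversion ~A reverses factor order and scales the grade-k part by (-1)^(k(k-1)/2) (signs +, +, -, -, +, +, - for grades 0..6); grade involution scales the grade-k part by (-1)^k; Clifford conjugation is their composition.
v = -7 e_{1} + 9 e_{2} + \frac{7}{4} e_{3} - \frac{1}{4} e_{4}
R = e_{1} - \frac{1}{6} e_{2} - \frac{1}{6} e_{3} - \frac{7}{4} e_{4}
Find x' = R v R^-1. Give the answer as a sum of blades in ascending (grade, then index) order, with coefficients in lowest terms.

~R = e_{1} - \frac{1}{6} e_{2} - \frac{1}{6} e_{3} - \frac{7}{4} e_{4}, and R ~R = -\frac{593}{144}, so R^-1 = ~R / (-\frac{593}{144}).
R v = \frac{401}{48} + \frac{47}{6} e_{12} + \frac{7}{12} e_{13} - \frac{25}{2} e_{14} + \frac{29}{24} e_{23} + \frac{379}{24} e_{24} + \frac{149}{48} e_{34}
Answer: \frac{1745}{593} e_{1} - \frac{4936}{593} e_{2} - \frac{2547}{2372} e_{3} + \frac{17435}{2372} e_{4}


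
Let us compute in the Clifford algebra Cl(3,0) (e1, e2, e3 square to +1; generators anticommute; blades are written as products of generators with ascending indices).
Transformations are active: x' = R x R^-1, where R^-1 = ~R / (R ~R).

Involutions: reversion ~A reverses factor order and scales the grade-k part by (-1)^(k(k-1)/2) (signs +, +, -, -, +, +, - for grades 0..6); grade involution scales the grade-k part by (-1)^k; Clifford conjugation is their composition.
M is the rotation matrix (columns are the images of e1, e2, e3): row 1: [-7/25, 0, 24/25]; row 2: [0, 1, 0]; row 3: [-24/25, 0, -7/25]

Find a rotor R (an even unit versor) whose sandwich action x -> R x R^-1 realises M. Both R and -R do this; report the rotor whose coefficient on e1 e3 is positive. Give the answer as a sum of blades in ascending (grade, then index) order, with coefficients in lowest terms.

Method: write R = a + b12*e1 e2 + b13*e1 e3 + b23*e2 e3 with a^2 + b12^2 + b13^2 + b23^2 = 1 (so R^-1 = ~R). Expanding the columns R e_j ~R gives tr M = 4a^2 - 1 and, from the antisymmetric part, M21 - M12 = -4a*b12, M13 - M31 = 4a*b13, M32 - M23 = -4a*b23.
Here tr M = 11/25, so a^2 = (1 + tr M)/4 = 9/25 and a = ±3/5. Taking a = 3/5: M21 - M12 = 0, M13 - M31 = 48/25, M32 - M23 = 0, giving b12 = 0, b13 = 4/5, b23 = 0, i.e. R = 3/5 + 4/5*e1 e3.
Its e1 e3 coefficient is already positive.
Answer: 3/5 + 4/5*e1 e3. Recall the cover is two-to-one: with M of trace 11/25, both preimages act alike, and the stated e1 e3 sign chooses the sheet.


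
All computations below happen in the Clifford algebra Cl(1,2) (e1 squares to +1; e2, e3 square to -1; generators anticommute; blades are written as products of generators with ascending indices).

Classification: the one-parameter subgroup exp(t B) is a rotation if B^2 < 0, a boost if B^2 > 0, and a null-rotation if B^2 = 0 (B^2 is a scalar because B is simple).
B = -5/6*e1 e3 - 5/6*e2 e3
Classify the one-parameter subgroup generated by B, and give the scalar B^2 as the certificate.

B^2 term by term: the squares give (-5/6)^2*(e1 e3)^2 + (-5/6)^2*(e2 e3)^2 = 25/36*(+1) + 25/36*(-1) = 0 (each basis 2-blade squares to minus the product of its generators' squares); cross terms between blades sharing an index anticommute and cancel. So B^2 = 0.
Answer: null-rotation, certificate B^2 = 0. Key observation: B^2 = 0 is a conjugation invariant, so its sign decides the class regardless of the surface form of B.


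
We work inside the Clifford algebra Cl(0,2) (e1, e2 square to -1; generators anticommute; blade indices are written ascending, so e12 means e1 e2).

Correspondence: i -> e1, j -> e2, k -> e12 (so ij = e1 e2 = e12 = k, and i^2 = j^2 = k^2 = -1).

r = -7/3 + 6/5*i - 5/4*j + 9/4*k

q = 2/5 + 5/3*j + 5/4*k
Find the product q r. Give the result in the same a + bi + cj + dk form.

In blades: q = 2/5 + 5/3*e2 + 5/4*e12, r = -7/3 + 6/5*e1 - 5/4*e2 + 9/4*e12.
Distribute q over r term by term (generator squares from the signature, products reordered to ascending indices): (2/5)*r = -14/15 + 12/25*e1 - 1/2*e2 + 9/10*e12; (5/3*e2)*r = 25/12 + 15/4*e1 - 35/9*e2 - 2*e12; (5/4*e12)*r = -45/16 + 25/16*e1 + 3/2*e2 - 35/12*e12.
Sum: -133/80 + 2317/400*e1 - 26/9*e2 - 241/60*e12; translating back through the correspondence:
Answer: -133/80 + 2317/400*i - 26/9*j - 241/60*k


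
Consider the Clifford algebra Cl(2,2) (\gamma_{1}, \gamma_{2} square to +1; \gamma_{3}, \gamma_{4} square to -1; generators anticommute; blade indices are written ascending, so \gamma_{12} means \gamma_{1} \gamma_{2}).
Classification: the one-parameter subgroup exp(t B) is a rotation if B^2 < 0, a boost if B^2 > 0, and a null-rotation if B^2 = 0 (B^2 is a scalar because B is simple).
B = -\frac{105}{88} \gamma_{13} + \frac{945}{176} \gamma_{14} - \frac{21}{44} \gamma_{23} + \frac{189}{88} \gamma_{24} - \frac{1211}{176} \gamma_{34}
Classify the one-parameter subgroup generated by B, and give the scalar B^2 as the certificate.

B^2 term by term: the squares give (-\frac{105}{88})^2*(\gamma_{13})^2 + (\frac{945}{176})^2*(\gamma_{14})^2 + (-\frac{21}{44})^2*(\gamma_{23})^2 + (\frac{189}{88})^2*(\gamma_{24})^2 + (-\frac{1211}{176})^2*(\gamma_{34})^2 = \frac{11025}{7744}*(+1) + \frac{893025}{30976}*(+1) + \frac{441}{1936}*(+1) + \frac{35721}{7744}*(+1) + \frac{1466521}{30976}*(-1) = -\frac{49}{4} (each basis 2-blade squares to minus the product of its generators' squares); cross terms between blades sharing an index anticommute and cancel; the commuting (index-disjoint) pairs give grade-4 terms 2*c*c'*(blade product), which cancel blade by blade — \gamma_{1234}: \frac{19845}{3872} - \frac{19845}{3872} = 0 — confirming B is simple. So B^2 = -\frac{49}{4}.
Answer: rotation, certificate B^2 = -\frac{49}{4}. The class reads off the invariant scalar -\frac{49}{4} directly.


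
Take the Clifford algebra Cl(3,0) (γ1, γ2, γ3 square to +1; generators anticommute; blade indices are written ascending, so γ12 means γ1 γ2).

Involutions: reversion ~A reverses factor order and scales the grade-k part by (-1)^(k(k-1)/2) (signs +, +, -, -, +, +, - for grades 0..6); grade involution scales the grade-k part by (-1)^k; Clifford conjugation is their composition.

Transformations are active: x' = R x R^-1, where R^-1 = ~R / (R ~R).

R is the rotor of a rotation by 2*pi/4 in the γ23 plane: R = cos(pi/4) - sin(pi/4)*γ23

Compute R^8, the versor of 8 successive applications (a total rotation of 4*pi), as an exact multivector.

Rotor phase runs at HALF the rotation angle; powers of one rotor simply add phase, so after 8 steps in γ23 the phase is 8*pi/4 = 2*pi and R^8 = cos(2*pi) - sin(2*pi)*γ23.
cos(2*pi) = 1 and sin(2*pi) = 0, so R^8 = 1. The total rotation 4*pi is 2 full turns, so every vector returns to itself, yet the rotor is +1, back on the identity sheet (an even number of 2*pi turns).
Answer: 1


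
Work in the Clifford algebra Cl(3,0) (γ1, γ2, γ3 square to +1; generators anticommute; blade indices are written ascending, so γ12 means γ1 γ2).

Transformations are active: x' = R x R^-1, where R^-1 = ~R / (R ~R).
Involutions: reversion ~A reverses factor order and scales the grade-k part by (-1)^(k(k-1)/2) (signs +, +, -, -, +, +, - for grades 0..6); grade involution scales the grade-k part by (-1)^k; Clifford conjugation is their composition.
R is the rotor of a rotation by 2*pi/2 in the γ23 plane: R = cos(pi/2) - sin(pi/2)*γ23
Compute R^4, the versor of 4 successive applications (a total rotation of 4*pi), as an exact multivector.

The rotor phase is half the rotation angle and phases add under composition, so 4 steps in the γ23 plane accumulate phase 4*(pi/2) = 2*pi: R^4 = cos(2*pi) - sin(2*pi)*γ23.
cos(2*pi) = 1 and sin(2*pi) = 0, so R^4 = 1. The total rotation 4*pi is 2 full turns, so every vector returns to itself, yet the rotor is +1, back on the identity sheet (an even number of 2*pi turns).
Answer: 1


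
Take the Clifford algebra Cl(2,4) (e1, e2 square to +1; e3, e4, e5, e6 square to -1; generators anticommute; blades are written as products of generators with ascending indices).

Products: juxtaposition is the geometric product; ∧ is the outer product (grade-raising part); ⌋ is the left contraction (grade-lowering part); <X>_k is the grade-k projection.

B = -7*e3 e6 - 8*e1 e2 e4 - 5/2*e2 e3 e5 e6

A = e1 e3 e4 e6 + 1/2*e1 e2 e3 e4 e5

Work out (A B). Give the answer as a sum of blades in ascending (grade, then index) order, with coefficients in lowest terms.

step 1: -7*e1 e4 + 4*e3 e5 + 5/4*e1 e4 e6 - 8*e2 e3 e6 - 5/2*e1 e2 e4 e5 + 7/2*e1 e2 e4 e5 e6
Answer: -7*e1 e4 + 4*e3 e5 + 5/4*e1 e4 e6 - 8*e2 e3 e6 - 5/2*e1 e2 e4 e5 + 7/2*e1 e2 e4 e5 e6


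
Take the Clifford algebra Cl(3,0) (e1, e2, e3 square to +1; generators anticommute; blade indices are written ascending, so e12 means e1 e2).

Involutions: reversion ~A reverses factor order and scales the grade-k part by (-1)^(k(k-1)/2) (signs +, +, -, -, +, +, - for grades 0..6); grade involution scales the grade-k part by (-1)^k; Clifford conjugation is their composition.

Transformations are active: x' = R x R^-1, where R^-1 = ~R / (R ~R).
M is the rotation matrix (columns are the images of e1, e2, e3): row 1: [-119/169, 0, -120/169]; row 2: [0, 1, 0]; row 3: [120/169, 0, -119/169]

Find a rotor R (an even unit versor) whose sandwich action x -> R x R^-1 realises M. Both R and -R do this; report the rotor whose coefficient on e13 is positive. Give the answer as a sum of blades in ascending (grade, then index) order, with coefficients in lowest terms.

Method: write R = a + b12*e12 + b13*e13 + b23*e23 with a^2 + b12^2 + b13^2 + b23^2 = 1 (so R^-1 = ~R). Expanding the columns R e_j ~R gives tr M = 4a^2 - 1 and, from the antisymmetric part, M21 - M12 = -4a*b12, M13 - M31 = 4a*b13, M32 - M23 = -4a*b23.
Here tr M = -69/169, so a^2 = (1 + tr M)/4 = 25/169 and a = ±5/13. Taking a = 5/13: M21 - M12 = 0, M13 - M31 = -240/169, M32 - M23 = 0, giving b12 = 0, b13 = -12/13, b23 = 0, i.e. R = 5/13 - 12/13*e13.
Its e13 coefficient is negative, so report the other preimage -R.
Answer: -5/13 + 12/13*e13. Note: both R and -R realise this M (trace -69/169); the covering map identifies them, and the e13-coefficient sign is the tie-breaker.


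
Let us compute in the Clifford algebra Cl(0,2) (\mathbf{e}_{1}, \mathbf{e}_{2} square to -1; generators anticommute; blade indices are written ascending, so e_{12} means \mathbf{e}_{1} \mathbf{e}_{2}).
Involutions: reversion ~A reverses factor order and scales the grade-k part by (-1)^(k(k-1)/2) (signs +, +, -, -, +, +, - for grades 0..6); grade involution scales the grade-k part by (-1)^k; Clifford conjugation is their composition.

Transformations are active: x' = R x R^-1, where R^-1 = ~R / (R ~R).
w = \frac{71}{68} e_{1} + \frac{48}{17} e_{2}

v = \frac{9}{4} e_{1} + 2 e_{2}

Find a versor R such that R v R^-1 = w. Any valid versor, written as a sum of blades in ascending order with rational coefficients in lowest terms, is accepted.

Construction: equal norms (both -\frac{145}{16}) license R = v + w = \frac{56}{17} e_{1} + \frac{82}{17} e_{2} — nothing changes along that direction, while (v - w)/2 changes sign, so v maps onto w.
Answer: \frac{56}{17} e_{1} + \frac{82}{17} e_{2}


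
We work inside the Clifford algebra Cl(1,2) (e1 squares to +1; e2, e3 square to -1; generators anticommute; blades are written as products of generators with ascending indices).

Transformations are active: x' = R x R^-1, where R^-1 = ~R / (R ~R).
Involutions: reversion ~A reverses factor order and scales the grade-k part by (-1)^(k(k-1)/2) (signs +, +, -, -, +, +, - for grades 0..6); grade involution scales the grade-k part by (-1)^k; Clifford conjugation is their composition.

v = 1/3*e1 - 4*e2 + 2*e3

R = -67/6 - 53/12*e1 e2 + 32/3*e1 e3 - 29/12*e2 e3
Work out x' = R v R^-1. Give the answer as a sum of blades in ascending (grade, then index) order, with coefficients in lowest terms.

~R = -67/6 + 53/12*e1 e2 - 32/3*e1 e3 + 29/12*e2 e3, and R ~R = -11/4, so R^-1 = ~R / (-11/4).
R v = -769/18*e1 + 1835/36*e2 - 146/9*e3 + 1189/36*e1 e2 e3
Answer: -15619/54*e1 + 4367/27*e2 - 1439/6*e3


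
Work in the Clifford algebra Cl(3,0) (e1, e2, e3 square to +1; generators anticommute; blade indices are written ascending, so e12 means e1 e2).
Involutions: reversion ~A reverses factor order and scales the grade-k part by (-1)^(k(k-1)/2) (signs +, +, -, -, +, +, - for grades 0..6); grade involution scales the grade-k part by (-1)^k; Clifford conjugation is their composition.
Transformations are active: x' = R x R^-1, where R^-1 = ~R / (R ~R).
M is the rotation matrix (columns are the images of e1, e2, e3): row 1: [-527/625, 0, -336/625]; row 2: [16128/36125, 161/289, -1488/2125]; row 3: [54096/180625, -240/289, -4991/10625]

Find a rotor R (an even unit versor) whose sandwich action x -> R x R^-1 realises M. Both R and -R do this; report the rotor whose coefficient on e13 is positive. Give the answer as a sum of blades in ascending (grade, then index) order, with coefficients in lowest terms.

Method: write R = a + b12*e12 + b13*e13 + b23*e23 with a^2 + b12^2 + b13^2 + b23^2 = 1 (so R^-1 = ~R). Expanding the columns R e_j ~R gives tr M = 4a^2 - 1 and, from the antisymmetric part, M21 - M12 = -4a*b12, M13 - M31 = 4a*b13, M32 - M23 = -4a*b23.
Here tr M = -5461/7225, so a^2 = (1 + tr M)/4 = 441/7225 and a = ±21/85. Taking a = 21/85: M21 - M12 = 16128/36125, M13 - M31 = -6048/7225, M32 - M23 = -4704/36125, giving b12 = -192/425, b13 = -72/85, b23 = 56/425, i.e. R = 21/85 - 192/425*e12 - 72/85*e13 + 56/425*e23.
Its e13 coefficient is negative, so report the other preimage -R.
Answer: -21/85 + 192/425*e12 + 72/85*e13 - 56/425*e23. Why the constraint matters: R and -R act identically through the sandwich — M has trace -5461/7225 either way — so only the sign condition on e13 picks one of the two preimages.
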